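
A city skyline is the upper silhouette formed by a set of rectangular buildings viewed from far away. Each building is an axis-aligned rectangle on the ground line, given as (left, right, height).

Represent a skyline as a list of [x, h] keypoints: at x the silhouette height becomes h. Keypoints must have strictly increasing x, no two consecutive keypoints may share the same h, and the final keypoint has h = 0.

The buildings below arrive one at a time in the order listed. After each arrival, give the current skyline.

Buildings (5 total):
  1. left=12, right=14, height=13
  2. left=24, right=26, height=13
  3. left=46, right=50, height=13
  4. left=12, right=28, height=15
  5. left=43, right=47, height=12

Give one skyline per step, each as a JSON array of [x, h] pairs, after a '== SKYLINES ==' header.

== SKYLINES ==
[[12,13],[14,0]]
[[12,13],[14,0],[24,13],[26,0]]
[[12,13],[14,0],[24,13],[26,0],[46,13],[50,0]]
[[12,15],[28,0],[46,13],[50,0]]
[[12,15],[28,0],[43,12],[46,13],[50,0]]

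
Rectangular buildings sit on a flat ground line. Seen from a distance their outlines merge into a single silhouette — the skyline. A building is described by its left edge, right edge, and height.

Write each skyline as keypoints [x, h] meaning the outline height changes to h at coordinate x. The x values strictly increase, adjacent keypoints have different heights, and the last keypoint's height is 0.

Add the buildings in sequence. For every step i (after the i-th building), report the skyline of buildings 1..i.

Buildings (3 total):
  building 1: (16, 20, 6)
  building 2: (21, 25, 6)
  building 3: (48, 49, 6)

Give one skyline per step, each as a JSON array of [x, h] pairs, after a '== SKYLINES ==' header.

== SKYLINES ==
[[16,6],[20,0]]
[[16,6],[20,0],[21,6],[25,0]]
[[16,6],[20,0],[21,6],[25,0],[48,6],[49,0]]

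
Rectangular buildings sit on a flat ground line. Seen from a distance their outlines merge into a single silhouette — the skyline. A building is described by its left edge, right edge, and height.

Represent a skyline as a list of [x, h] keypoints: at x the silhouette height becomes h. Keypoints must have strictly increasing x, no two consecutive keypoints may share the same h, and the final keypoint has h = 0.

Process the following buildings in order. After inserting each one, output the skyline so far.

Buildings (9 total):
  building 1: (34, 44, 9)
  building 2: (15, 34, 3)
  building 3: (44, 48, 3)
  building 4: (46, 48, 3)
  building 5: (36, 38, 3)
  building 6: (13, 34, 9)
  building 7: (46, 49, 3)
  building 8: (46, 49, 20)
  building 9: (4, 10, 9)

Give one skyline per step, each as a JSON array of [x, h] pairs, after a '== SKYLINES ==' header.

== SKYLINES ==
[[34,9],[44,0]]
[[15,3],[34,9],[44,0]]
[[15,3],[34,9],[44,3],[48,0]]
[[15,3],[34,9],[44,3],[48,0]]
[[15,3],[34,9],[44,3],[48,0]]
[[13,9],[44,3],[48,0]]
[[13,9],[44,3],[49,0]]
[[13,9],[44,3],[46,20],[49,0]]
[[4,9],[10,0],[13,9],[44,3],[46,20],[49,0]]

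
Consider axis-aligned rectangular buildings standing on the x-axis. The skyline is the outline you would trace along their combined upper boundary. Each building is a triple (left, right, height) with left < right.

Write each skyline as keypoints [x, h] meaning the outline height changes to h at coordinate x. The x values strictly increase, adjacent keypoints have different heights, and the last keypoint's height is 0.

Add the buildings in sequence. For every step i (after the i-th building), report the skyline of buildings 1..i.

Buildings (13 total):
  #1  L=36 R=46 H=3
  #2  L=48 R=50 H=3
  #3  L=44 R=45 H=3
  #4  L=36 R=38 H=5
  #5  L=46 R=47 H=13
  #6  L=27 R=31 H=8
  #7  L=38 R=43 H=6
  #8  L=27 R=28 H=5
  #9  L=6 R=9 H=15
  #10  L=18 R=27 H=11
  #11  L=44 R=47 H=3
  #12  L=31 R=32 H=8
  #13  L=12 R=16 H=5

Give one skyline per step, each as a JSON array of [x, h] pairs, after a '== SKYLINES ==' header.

== SKYLINES ==
[[36,3],[46,0]]
[[36,3],[46,0],[48,3],[50,0]]
[[36,3],[46,0],[48,3],[50,0]]
[[36,5],[38,3],[46,0],[48,3],[50,0]]
[[36,5],[38,3],[46,13],[47,0],[48,3],[50,0]]
[[27,8],[31,0],[36,5],[38,3],[46,13],[47,0],[48,3],[50,0]]
[[27,8],[31,0],[36,5],[38,6],[43,3],[46,13],[47,0],[48,3],[50,0]]
[[27,8],[31,0],[36,5],[38,6],[43,3],[46,13],[47,0],[48,3],[50,0]]
[[6,15],[9,0],[27,8],[31,0],[36,5],[38,6],[43,3],[46,13],[47,0],[48,3],[50,0]]
[[6,15],[9,0],[18,11],[27,8],[31,0],[36,5],[38,6],[43,3],[46,13],[47,0],[48,3],[50,0]]
[[6,15],[9,0],[18,11],[27,8],[31,0],[36,5],[38,6],[43,3],[46,13],[47,0],[48,3],[50,0]]
[[6,15],[9,0],[18,11],[27,8],[32,0],[36,5],[38,6],[43,3],[46,13],[47,0],[48,3],[50,0]]
[[6,15],[9,0],[12,5],[16,0],[18,11],[27,8],[32,0],[36,5],[38,6],[43,3],[46,13],[47,0],[48,3],[50,0]]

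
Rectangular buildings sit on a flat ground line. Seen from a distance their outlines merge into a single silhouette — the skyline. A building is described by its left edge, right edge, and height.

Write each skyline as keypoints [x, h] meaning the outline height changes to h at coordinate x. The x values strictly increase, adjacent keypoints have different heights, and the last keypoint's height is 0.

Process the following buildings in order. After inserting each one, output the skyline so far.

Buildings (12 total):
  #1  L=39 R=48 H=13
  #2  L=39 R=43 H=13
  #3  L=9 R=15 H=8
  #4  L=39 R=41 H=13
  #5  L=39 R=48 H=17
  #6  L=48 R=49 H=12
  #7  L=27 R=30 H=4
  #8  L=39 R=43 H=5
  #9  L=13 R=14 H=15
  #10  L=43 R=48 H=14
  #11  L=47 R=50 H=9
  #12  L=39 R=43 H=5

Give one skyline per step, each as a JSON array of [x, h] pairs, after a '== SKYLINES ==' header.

== SKYLINES ==
[[39,13],[48,0]]
[[39,13],[48,0]]
[[9,8],[15,0],[39,13],[48,0]]
[[9,8],[15,0],[39,13],[48,0]]
[[9,8],[15,0],[39,17],[48,0]]
[[9,8],[15,0],[39,17],[48,12],[49,0]]
[[9,8],[15,0],[27,4],[30,0],[39,17],[48,12],[49,0]]
[[9,8],[15,0],[27,4],[30,0],[39,17],[48,12],[49,0]]
[[9,8],[13,15],[14,8],[15,0],[27,4],[30,0],[39,17],[48,12],[49,0]]
[[9,8],[13,15],[14,8],[15,0],[27,4],[30,0],[39,17],[48,12],[49,0]]
[[9,8],[13,15],[14,8],[15,0],[27,4],[30,0],[39,17],[48,12],[49,9],[50,0]]
[[9,8],[13,15],[14,8],[15,0],[27,4],[30,0],[39,17],[48,12],[49,9],[50,0]]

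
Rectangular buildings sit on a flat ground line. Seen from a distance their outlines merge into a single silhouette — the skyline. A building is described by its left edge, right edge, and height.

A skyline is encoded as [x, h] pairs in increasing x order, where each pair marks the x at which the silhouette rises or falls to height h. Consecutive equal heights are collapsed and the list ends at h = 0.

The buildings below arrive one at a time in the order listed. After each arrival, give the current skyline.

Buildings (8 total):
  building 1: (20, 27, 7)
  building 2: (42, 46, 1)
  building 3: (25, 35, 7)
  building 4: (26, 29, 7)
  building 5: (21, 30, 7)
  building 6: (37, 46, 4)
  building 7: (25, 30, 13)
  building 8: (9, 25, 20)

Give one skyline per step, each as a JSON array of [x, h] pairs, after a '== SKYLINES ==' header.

== SKYLINES ==
[[20,7],[27,0]]
[[20,7],[27,0],[42,1],[46,0]]
[[20,7],[35,0],[42,1],[46,0]]
[[20,7],[35,0],[42,1],[46,0]]
[[20,7],[35,0],[42,1],[46,0]]
[[20,7],[35,0],[37,4],[46,0]]
[[20,7],[25,13],[30,7],[35,0],[37,4],[46,0]]
[[9,20],[25,13],[30,7],[35,0],[37,4],[46,0]]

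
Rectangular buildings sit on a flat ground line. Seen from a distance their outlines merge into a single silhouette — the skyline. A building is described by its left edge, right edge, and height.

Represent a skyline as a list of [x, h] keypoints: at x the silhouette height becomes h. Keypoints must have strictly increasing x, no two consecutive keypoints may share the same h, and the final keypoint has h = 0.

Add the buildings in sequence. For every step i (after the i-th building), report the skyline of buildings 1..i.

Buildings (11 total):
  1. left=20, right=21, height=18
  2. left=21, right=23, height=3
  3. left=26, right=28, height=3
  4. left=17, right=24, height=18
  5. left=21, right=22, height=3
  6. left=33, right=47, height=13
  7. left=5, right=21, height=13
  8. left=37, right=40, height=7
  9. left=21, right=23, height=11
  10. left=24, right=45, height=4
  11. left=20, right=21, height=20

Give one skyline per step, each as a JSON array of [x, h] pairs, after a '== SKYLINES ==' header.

== SKYLINES ==
[[20,18],[21,0]]
[[20,18],[21,3],[23,0]]
[[20,18],[21,3],[23,0],[26,3],[28,0]]
[[17,18],[24,0],[26,3],[28,0]]
[[17,18],[24,0],[26,3],[28,0]]
[[17,18],[24,0],[26,3],[28,0],[33,13],[47,0]]
[[5,13],[17,18],[24,0],[26,3],[28,0],[33,13],[47,0]]
[[5,13],[17,18],[24,0],[26,3],[28,0],[33,13],[47,0]]
[[5,13],[17,18],[24,0],[26,3],[28,0],[33,13],[47,0]]
[[5,13],[17,18],[24,4],[33,13],[47,0]]
[[5,13],[17,18],[20,20],[21,18],[24,4],[33,13],[47,0]]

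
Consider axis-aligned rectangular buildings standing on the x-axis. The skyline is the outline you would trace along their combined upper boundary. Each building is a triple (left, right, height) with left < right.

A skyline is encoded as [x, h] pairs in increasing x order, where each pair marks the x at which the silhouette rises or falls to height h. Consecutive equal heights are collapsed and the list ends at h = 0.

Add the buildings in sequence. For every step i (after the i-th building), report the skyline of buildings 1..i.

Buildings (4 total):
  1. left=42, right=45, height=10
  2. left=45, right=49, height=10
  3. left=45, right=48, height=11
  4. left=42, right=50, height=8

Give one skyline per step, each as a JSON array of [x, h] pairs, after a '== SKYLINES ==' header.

== SKYLINES ==
[[42,10],[45,0]]
[[42,10],[49,0]]
[[42,10],[45,11],[48,10],[49,0]]
[[42,10],[45,11],[48,10],[49,8],[50,0]]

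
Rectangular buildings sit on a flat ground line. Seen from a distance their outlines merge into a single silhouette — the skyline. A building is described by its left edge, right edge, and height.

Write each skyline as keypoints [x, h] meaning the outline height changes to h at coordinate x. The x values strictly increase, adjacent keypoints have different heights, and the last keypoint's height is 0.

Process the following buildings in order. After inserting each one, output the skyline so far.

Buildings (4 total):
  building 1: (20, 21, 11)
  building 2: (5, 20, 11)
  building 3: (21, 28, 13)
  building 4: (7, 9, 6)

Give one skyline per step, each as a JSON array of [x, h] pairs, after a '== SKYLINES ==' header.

== SKYLINES ==
[[20,11],[21,0]]
[[5,11],[21,0]]
[[5,11],[21,13],[28,0]]
[[5,11],[21,13],[28,0]]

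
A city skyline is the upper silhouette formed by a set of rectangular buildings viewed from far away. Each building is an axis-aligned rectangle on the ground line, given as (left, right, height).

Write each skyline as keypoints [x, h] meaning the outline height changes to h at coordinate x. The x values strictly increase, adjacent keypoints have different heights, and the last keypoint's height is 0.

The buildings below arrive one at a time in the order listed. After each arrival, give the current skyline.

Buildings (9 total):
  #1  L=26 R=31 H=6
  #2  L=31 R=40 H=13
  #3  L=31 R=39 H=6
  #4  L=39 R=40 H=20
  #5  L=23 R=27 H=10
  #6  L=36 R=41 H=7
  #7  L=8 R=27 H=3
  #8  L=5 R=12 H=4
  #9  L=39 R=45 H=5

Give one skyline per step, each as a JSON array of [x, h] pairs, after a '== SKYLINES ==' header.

== SKYLINES ==
[[26,6],[31,0]]
[[26,6],[31,13],[40,0]]
[[26,6],[31,13],[40,0]]
[[26,6],[31,13],[39,20],[40,0]]
[[23,10],[27,6],[31,13],[39,20],[40,0]]
[[23,10],[27,6],[31,13],[39,20],[40,7],[41,0]]
[[8,3],[23,10],[27,6],[31,13],[39,20],[40,7],[41,0]]
[[5,4],[12,3],[23,10],[27,6],[31,13],[39,20],[40,7],[41,0]]
[[5,4],[12,3],[23,10],[27,6],[31,13],[39,20],[40,7],[41,5],[45,0]]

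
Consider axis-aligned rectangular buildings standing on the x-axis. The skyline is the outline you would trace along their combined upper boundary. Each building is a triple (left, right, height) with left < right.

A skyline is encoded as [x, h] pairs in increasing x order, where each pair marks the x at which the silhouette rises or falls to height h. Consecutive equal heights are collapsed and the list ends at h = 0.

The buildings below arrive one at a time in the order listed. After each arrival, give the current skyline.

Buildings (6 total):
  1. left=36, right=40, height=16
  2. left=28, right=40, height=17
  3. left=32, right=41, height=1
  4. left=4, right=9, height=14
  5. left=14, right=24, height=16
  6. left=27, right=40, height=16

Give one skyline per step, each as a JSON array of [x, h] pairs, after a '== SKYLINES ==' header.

== SKYLINES ==
[[36,16],[40,0]]
[[28,17],[40,0]]
[[28,17],[40,1],[41,0]]
[[4,14],[9,0],[28,17],[40,1],[41,0]]
[[4,14],[9,0],[14,16],[24,0],[28,17],[40,1],[41,0]]
[[4,14],[9,0],[14,16],[24,0],[27,16],[28,17],[40,1],[41,0]]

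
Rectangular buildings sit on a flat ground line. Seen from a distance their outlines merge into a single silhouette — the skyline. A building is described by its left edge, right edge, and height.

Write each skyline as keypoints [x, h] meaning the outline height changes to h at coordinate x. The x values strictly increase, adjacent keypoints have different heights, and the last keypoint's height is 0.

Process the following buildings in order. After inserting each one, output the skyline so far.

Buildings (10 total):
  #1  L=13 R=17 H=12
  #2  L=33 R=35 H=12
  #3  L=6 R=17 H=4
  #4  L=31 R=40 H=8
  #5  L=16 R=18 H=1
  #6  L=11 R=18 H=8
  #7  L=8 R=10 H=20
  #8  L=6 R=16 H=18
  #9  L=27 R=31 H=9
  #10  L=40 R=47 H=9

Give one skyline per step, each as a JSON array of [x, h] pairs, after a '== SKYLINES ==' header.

== SKYLINES ==
[[13,12],[17,0]]
[[13,12],[17,0],[33,12],[35,0]]
[[6,4],[13,12],[17,0],[33,12],[35,0]]
[[6,4],[13,12],[17,0],[31,8],[33,12],[35,8],[40,0]]
[[6,4],[13,12],[17,1],[18,0],[31,8],[33,12],[35,8],[40,0]]
[[6,4],[11,8],[13,12],[17,8],[18,0],[31,8],[33,12],[35,8],[40,0]]
[[6,4],[8,20],[10,4],[11,8],[13,12],[17,8],[18,0],[31,8],[33,12],[35,8],[40,0]]
[[6,18],[8,20],[10,18],[16,12],[17,8],[18,0],[31,8],[33,12],[35,8],[40,0]]
[[6,18],[8,20],[10,18],[16,12],[17,8],[18,0],[27,9],[31,8],[33,12],[35,8],[40,0]]
[[6,18],[8,20],[10,18],[16,12],[17,8],[18,0],[27,9],[31,8],[33,12],[35,8],[40,9],[47,0]]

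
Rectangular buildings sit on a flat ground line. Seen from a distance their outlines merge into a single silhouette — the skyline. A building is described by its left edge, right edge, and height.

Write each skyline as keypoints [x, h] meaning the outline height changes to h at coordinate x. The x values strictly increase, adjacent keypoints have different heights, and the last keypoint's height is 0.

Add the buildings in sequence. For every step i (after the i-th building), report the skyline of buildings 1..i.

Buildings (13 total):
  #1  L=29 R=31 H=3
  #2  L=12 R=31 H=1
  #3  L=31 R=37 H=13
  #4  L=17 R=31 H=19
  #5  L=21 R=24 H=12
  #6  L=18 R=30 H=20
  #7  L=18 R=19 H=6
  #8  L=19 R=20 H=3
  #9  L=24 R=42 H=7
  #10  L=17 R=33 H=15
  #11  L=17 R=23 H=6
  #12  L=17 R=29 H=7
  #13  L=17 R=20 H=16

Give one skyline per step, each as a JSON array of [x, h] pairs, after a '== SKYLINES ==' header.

== SKYLINES ==
[[29,3],[31,0]]
[[12,1],[29,3],[31,0]]
[[12,1],[29,3],[31,13],[37,0]]
[[12,1],[17,19],[31,13],[37,0]]
[[12,1],[17,19],[31,13],[37,0]]
[[12,1],[17,19],[18,20],[30,19],[31,13],[37,0]]
[[12,1],[17,19],[18,20],[30,19],[31,13],[37,0]]
[[12,1],[17,19],[18,20],[30,19],[31,13],[37,0]]
[[12,1],[17,19],[18,20],[30,19],[31,13],[37,7],[42,0]]
[[12,1],[17,19],[18,20],[30,19],[31,15],[33,13],[37,7],[42,0]]
[[12,1],[17,19],[18,20],[30,19],[31,15],[33,13],[37,7],[42,0]]
[[12,1],[17,19],[18,20],[30,19],[31,15],[33,13],[37,7],[42,0]]
[[12,1],[17,19],[18,20],[30,19],[31,15],[33,13],[37,7],[42,0]]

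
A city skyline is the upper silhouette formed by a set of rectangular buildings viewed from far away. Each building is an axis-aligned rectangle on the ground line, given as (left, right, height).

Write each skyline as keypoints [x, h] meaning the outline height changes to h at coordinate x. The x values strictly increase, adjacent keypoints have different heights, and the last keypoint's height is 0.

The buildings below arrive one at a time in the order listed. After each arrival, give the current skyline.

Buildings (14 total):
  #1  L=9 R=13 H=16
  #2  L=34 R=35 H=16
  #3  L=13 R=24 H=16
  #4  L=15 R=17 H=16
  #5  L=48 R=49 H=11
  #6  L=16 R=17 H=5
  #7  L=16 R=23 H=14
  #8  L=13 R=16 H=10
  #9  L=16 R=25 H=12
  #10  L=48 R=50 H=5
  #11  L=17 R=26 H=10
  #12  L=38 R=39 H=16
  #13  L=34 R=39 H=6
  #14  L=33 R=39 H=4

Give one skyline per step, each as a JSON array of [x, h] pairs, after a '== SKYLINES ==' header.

== SKYLINES ==
[[9,16],[13,0]]
[[9,16],[13,0],[34,16],[35,0]]
[[9,16],[24,0],[34,16],[35,0]]
[[9,16],[24,0],[34,16],[35,0]]
[[9,16],[24,0],[34,16],[35,0],[48,11],[49,0]]
[[9,16],[24,0],[34,16],[35,0],[48,11],[49,0]]
[[9,16],[24,0],[34,16],[35,0],[48,11],[49,0]]
[[9,16],[24,0],[34,16],[35,0],[48,11],[49,0]]
[[9,16],[24,12],[25,0],[34,16],[35,0],[48,11],[49,0]]
[[9,16],[24,12],[25,0],[34,16],[35,0],[48,11],[49,5],[50,0]]
[[9,16],[24,12],[25,10],[26,0],[34,16],[35,0],[48,11],[49,5],[50,0]]
[[9,16],[24,12],[25,10],[26,0],[34,16],[35,0],[38,16],[39,0],[48,11],[49,5],[50,0]]
[[9,16],[24,12],[25,10],[26,0],[34,16],[35,6],[38,16],[39,0],[48,11],[49,5],[50,0]]
[[9,16],[24,12],[25,10],[26,0],[33,4],[34,16],[35,6],[38,16],[39,0],[48,11],[49,5],[50,0]]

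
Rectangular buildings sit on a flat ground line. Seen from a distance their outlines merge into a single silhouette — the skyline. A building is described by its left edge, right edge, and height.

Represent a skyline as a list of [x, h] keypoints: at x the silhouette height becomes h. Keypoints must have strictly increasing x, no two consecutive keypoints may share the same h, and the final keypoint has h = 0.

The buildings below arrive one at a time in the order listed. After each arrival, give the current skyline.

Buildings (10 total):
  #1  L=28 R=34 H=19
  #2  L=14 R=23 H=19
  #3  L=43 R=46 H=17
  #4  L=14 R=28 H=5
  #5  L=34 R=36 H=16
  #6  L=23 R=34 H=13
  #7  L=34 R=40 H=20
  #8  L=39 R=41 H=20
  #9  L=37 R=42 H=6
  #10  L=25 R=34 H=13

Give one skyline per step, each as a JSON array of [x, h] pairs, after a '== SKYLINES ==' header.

== SKYLINES ==
[[28,19],[34,0]]
[[14,19],[23,0],[28,19],[34,0]]
[[14,19],[23,0],[28,19],[34,0],[43,17],[46,0]]
[[14,19],[23,5],[28,19],[34,0],[43,17],[46,0]]
[[14,19],[23,5],[28,19],[34,16],[36,0],[43,17],[46,0]]
[[14,19],[23,13],[28,19],[34,16],[36,0],[43,17],[46,0]]
[[14,19],[23,13],[28,19],[34,20],[40,0],[43,17],[46,0]]
[[14,19],[23,13],[28,19],[34,20],[41,0],[43,17],[46,0]]
[[14,19],[23,13],[28,19],[34,20],[41,6],[42,0],[43,17],[46,0]]
[[14,19],[23,13],[28,19],[34,20],[41,6],[42,0],[43,17],[46,0]]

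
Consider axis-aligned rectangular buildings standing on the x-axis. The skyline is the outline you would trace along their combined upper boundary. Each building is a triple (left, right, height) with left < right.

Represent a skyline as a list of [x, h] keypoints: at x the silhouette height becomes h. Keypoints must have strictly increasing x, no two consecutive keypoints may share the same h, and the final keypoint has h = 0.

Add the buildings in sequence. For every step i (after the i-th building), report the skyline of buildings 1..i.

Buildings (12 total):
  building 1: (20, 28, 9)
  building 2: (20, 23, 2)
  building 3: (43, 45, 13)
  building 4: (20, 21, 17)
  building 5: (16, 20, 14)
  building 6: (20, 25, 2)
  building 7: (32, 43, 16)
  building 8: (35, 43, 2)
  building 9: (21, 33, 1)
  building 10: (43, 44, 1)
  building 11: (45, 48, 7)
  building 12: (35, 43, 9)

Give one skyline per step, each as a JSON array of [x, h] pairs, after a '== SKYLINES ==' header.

== SKYLINES ==
[[20,9],[28,0]]
[[20,9],[28,0]]
[[20,9],[28,0],[43,13],[45,0]]
[[20,17],[21,9],[28,0],[43,13],[45,0]]
[[16,14],[20,17],[21,9],[28,0],[43,13],[45,0]]
[[16,14],[20,17],[21,9],[28,0],[43,13],[45,0]]
[[16,14],[20,17],[21,9],[28,0],[32,16],[43,13],[45,0]]
[[16,14],[20,17],[21,9],[28,0],[32,16],[43,13],[45,0]]
[[16,14],[20,17],[21,9],[28,1],[32,16],[43,13],[45,0]]
[[16,14],[20,17],[21,9],[28,1],[32,16],[43,13],[45,0]]
[[16,14],[20,17],[21,9],[28,1],[32,16],[43,13],[45,7],[48,0]]
[[16,14],[20,17],[21,9],[28,1],[32,16],[43,13],[45,7],[48,0]]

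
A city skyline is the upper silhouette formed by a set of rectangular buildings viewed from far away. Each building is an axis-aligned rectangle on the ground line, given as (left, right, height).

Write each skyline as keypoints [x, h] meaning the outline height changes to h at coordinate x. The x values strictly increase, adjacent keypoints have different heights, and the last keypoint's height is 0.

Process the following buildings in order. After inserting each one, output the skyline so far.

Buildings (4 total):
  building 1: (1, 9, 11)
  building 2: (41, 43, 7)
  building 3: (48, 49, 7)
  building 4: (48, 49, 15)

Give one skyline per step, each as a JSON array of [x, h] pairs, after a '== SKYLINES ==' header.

== SKYLINES ==
[[1,11],[9,0]]
[[1,11],[9,0],[41,7],[43,0]]
[[1,11],[9,0],[41,7],[43,0],[48,7],[49,0]]
[[1,11],[9,0],[41,7],[43,0],[48,15],[49,0]]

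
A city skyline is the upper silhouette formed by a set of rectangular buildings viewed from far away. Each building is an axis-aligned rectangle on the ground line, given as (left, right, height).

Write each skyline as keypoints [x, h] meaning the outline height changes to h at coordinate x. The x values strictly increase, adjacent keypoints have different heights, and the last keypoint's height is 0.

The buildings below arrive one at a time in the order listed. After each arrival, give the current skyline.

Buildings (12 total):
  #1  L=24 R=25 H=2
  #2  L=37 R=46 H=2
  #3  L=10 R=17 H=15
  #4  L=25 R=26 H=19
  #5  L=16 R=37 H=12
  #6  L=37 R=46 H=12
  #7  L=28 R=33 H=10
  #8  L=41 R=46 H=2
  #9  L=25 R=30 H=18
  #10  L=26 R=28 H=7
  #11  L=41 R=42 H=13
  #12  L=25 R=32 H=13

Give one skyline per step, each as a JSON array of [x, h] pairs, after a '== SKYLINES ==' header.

== SKYLINES ==
[[24,2],[25,0]]
[[24,2],[25,0],[37,2],[46,0]]
[[10,15],[17,0],[24,2],[25,0],[37,2],[46,0]]
[[10,15],[17,0],[24,2],[25,19],[26,0],[37,2],[46,0]]
[[10,15],[17,12],[25,19],[26,12],[37,2],[46,0]]
[[10,15],[17,12],[25,19],[26,12],[46,0]]
[[10,15],[17,12],[25,19],[26,12],[46,0]]
[[10,15],[17,12],[25,19],[26,12],[46,0]]
[[10,15],[17,12],[25,19],[26,18],[30,12],[46,0]]
[[10,15],[17,12],[25,19],[26,18],[30,12],[46,0]]
[[10,15],[17,12],[25,19],[26,18],[30,12],[41,13],[42,12],[46,0]]
[[10,15],[17,12],[25,19],[26,18],[30,13],[32,12],[41,13],[42,12],[46,0]]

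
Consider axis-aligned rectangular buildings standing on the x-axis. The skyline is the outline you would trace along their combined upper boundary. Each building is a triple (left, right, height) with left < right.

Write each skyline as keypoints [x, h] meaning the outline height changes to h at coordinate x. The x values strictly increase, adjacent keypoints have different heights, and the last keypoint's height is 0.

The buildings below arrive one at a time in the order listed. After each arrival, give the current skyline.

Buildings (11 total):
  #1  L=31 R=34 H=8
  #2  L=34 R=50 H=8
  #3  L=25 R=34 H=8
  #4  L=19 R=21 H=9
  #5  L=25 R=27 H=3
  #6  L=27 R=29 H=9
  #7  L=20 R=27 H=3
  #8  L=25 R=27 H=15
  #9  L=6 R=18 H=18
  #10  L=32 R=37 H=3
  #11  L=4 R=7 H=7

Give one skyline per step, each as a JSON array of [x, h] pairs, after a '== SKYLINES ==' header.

== SKYLINES ==
[[31,8],[34,0]]
[[31,8],[50,0]]
[[25,8],[50,0]]
[[19,9],[21,0],[25,8],[50,0]]
[[19,9],[21,0],[25,8],[50,0]]
[[19,9],[21,0],[25,8],[27,9],[29,8],[50,0]]
[[19,9],[21,3],[25,8],[27,9],[29,8],[50,0]]
[[19,9],[21,3],[25,15],[27,9],[29,8],[50,0]]
[[6,18],[18,0],[19,9],[21,3],[25,15],[27,9],[29,8],[50,0]]
[[6,18],[18,0],[19,9],[21,3],[25,15],[27,9],[29,8],[50,0]]
[[4,7],[6,18],[18,0],[19,9],[21,3],[25,15],[27,9],[29,8],[50,0]]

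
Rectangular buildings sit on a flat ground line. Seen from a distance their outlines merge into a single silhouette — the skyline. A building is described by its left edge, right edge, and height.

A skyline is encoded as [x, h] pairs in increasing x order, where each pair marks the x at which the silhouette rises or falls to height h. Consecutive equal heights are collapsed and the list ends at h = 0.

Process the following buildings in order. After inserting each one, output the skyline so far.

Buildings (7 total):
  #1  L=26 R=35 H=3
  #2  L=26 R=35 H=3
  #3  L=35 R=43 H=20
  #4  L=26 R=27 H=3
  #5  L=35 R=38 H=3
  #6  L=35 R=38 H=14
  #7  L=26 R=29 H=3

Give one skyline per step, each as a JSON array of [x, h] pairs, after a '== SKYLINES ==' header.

== SKYLINES ==
[[26,3],[35,0]]
[[26,3],[35,0]]
[[26,3],[35,20],[43,0]]
[[26,3],[35,20],[43,0]]
[[26,3],[35,20],[43,0]]
[[26,3],[35,20],[43,0]]
[[26,3],[35,20],[43,0]]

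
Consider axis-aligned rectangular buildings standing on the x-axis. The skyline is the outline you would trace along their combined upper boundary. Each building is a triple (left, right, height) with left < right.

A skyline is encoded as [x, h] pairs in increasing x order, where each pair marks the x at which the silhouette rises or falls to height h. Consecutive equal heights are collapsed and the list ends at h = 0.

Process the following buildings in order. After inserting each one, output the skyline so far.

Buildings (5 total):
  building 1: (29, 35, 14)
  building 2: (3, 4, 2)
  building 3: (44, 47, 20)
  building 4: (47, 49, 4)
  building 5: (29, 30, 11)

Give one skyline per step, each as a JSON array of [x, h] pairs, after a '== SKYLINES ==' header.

== SKYLINES ==
[[29,14],[35,0]]
[[3,2],[4,0],[29,14],[35,0]]
[[3,2],[4,0],[29,14],[35,0],[44,20],[47,0]]
[[3,2],[4,0],[29,14],[35,0],[44,20],[47,4],[49,0]]
[[3,2],[4,0],[29,14],[35,0],[44,20],[47,4],[49,0]]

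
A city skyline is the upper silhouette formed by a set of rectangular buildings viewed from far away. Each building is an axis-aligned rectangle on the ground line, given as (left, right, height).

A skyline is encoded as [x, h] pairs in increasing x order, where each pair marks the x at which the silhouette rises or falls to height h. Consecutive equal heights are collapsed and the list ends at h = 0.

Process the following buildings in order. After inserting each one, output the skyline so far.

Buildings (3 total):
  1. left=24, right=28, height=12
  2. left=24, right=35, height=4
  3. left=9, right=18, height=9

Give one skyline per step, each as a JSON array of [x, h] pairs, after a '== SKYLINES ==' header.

== SKYLINES ==
[[24,12],[28,0]]
[[24,12],[28,4],[35,0]]
[[9,9],[18,0],[24,12],[28,4],[35,0]]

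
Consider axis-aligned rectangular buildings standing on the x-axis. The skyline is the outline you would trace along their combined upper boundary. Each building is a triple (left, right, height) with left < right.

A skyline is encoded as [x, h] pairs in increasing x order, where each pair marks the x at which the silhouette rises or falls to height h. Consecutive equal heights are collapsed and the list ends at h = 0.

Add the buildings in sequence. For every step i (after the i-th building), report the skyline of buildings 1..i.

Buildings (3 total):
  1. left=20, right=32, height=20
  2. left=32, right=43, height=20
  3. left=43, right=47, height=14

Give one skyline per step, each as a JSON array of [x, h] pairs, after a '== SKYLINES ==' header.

== SKYLINES ==
[[20,20],[32,0]]
[[20,20],[43,0]]
[[20,20],[43,14],[47,0]]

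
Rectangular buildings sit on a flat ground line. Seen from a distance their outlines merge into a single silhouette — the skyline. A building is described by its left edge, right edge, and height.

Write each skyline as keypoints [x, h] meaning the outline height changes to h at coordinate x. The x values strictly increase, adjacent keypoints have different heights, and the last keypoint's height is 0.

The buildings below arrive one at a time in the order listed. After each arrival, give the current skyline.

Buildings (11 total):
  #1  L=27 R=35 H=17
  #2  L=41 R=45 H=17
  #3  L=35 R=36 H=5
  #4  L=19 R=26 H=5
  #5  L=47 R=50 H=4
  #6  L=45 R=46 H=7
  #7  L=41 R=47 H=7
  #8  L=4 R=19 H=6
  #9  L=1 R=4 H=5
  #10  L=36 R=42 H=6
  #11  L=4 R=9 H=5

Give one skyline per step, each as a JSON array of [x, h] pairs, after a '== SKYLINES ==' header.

== SKYLINES ==
[[27,17],[35,0]]
[[27,17],[35,0],[41,17],[45,0]]
[[27,17],[35,5],[36,0],[41,17],[45,0]]
[[19,5],[26,0],[27,17],[35,5],[36,0],[41,17],[45,0]]
[[19,5],[26,0],[27,17],[35,5],[36,0],[41,17],[45,0],[47,4],[50,0]]
[[19,5],[26,0],[27,17],[35,5],[36,0],[41,17],[45,7],[46,0],[47,4],[50,0]]
[[19,5],[26,0],[27,17],[35,5],[36,0],[41,17],[45,7],[47,4],[50,0]]
[[4,6],[19,5],[26,0],[27,17],[35,5],[36,0],[41,17],[45,7],[47,4],[50,0]]
[[1,5],[4,6],[19,5],[26,0],[27,17],[35,5],[36,0],[41,17],[45,7],[47,4],[50,0]]
[[1,5],[4,6],[19,5],[26,0],[27,17],[35,5],[36,6],[41,17],[45,7],[47,4],[50,0]]
[[1,5],[4,6],[19,5],[26,0],[27,17],[35,5],[36,6],[41,17],[45,7],[47,4],[50,0]]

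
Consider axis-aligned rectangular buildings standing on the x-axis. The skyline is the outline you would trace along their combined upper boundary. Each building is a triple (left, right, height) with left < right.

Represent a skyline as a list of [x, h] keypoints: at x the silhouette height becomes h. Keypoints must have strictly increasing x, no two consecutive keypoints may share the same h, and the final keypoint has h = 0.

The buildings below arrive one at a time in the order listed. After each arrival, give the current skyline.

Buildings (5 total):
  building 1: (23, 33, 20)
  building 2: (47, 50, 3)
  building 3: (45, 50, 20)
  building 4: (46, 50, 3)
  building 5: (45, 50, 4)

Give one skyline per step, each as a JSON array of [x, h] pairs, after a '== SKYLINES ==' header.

== SKYLINES ==
[[23,20],[33,0]]
[[23,20],[33,0],[47,3],[50,0]]
[[23,20],[33,0],[45,20],[50,0]]
[[23,20],[33,0],[45,20],[50,0]]
[[23,20],[33,0],[45,20],[50,0]]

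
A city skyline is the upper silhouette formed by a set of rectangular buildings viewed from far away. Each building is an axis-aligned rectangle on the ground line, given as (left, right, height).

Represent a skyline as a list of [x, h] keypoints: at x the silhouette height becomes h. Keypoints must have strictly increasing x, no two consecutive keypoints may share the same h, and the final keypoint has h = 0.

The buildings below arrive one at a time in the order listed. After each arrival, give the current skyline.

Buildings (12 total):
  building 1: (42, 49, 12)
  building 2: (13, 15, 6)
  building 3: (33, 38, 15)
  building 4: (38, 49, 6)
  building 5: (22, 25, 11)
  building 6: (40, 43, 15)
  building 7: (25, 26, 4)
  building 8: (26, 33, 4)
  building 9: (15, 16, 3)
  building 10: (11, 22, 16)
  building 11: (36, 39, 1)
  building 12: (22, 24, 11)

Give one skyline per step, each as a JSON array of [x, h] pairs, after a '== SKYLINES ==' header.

== SKYLINES ==
[[42,12],[49,0]]
[[13,6],[15,0],[42,12],[49,0]]
[[13,6],[15,0],[33,15],[38,0],[42,12],[49,0]]
[[13,6],[15,0],[33,15],[38,6],[42,12],[49,0]]
[[13,6],[15,0],[22,11],[25,0],[33,15],[38,6],[42,12],[49,0]]
[[13,6],[15,0],[22,11],[25,0],[33,15],[38,6],[40,15],[43,12],[49,0]]
[[13,6],[15,0],[22,11],[25,4],[26,0],[33,15],[38,6],[40,15],[43,12],[49,0]]
[[13,6],[15,0],[22,11],[25,4],[33,15],[38,6],[40,15],[43,12],[49,0]]
[[13,6],[15,3],[16,0],[22,11],[25,4],[33,15],[38,6],[40,15],[43,12],[49,0]]
[[11,16],[22,11],[25,4],[33,15],[38,6],[40,15],[43,12],[49,0]]
[[11,16],[22,11],[25,4],[33,15],[38,6],[40,15],[43,12],[49,0]]
[[11,16],[22,11],[25,4],[33,15],[38,6],[40,15],[43,12],[49,0]]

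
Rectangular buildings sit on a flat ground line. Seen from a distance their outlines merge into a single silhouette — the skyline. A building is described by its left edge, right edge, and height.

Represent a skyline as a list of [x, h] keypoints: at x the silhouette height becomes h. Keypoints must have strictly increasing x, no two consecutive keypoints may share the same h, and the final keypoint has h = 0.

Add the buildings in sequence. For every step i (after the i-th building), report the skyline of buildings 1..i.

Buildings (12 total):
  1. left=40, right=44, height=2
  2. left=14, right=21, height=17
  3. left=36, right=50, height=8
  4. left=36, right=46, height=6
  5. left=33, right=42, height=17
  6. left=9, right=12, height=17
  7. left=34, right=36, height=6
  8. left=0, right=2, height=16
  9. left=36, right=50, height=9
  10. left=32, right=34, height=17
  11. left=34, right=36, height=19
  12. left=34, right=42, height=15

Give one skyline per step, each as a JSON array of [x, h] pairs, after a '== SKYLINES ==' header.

== SKYLINES ==
[[40,2],[44,0]]
[[14,17],[21,0],[40,2],[44,0]]
[[14,17],[21,0],[36,8],[50,0]]
[[14,17],[21,0],[36,8],[50,0]]
[[14,17],[21,0],[33,17],[42,8],[50,0]]
[[9,17],[12,0],[14,17],[21,0],[33,17],[42,8],[50,0]]
[[9,17],[12,0],[14,17],[21,0],[33,17],[42,8],[50,0]]
[[0,16],[2,0],[9,17],[12,0],[14,17],[21,0],[33,17],[42,8],[50,0]]
[[0,16],[2,0],[9,17],[12,0],[14,17],[21,0],[33,17],[42,9],[50,0]]
[[0,16],[2,0],[9,17],[12,0],[14,17],[21,0],[32,17],[42,9],[50,0]]
[[0,16],[2,0],[9,17],[12,0],[14,17],[21,0],[32,17],[34,19],[36,17],[42,9],[50,0]]
[[0,16],[2,0],[9,17],[12,0],[14,17],[21,0],[32,17],[34,19],[36,17],[42,9],[50,0]]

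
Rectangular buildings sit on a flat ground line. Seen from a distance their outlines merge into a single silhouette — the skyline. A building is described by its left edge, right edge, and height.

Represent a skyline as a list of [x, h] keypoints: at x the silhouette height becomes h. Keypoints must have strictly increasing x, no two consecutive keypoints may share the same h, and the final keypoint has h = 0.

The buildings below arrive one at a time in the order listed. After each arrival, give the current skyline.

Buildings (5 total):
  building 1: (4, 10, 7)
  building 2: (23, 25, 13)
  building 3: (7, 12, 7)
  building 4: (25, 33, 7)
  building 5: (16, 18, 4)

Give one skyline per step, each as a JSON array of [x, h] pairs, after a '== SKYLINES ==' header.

== SKYLINES ==
[[4,7],[10,0]]
[[4,7],[10,0],[23,13],[25,0]]
[[4,7],[12,0],[23,13],[25,0]]
[[4,7],[12,0],[23,13],[25,7],[33,0]]
[[4,7],[12,0],[16,4],[18,0],[23,13],[25,7],[33,0]]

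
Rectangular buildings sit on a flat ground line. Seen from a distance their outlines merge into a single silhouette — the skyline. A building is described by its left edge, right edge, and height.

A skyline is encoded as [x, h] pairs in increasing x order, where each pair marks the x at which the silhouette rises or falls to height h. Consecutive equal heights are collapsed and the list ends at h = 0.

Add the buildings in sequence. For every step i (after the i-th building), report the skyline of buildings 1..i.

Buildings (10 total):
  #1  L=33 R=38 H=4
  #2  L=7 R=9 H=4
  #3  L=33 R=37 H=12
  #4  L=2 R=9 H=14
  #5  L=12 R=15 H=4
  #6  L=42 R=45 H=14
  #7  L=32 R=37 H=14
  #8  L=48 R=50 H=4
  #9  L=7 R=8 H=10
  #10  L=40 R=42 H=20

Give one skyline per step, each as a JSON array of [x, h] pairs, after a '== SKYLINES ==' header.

== SKYLINES ==
[[33,4],[38,0]]
[[7,4],[9,0],[33,4],[38,0]]
[[7,4],[9,0],[33,12],[37,4],[38,0]]
[[2,14],[9,0],[33,12],[37,4],[38,0]]
[[2,14],[9,0],[12,4],[15,0],[33,12],[37,4],[38,0]]
[[2,14],[9,0],[12,4],[15,0],[33,12],[37,4],[38,0],[42,14],[45,0]]
[[2,14],[9,0],[12,4],[15,0],[32,14],[37,4],[38,0],[42,14],[45,0]]
[[2,14],[9,0],[12,4],[15,0],[32,14],[37,4],[38,0],[42,14],[45,0],[48,4],[50,0]]
[[2,14],[9,0],[12,4],[15,0],[32,14],[37,4],[38,0],[42,14],[45,0],[48,4],[50,0]]
[[2,14],[9,0],[12,4],[15,0],[32,14],[37,4],[38,0],[40,20],[42,14],[45,0],[48,4],[50,0]]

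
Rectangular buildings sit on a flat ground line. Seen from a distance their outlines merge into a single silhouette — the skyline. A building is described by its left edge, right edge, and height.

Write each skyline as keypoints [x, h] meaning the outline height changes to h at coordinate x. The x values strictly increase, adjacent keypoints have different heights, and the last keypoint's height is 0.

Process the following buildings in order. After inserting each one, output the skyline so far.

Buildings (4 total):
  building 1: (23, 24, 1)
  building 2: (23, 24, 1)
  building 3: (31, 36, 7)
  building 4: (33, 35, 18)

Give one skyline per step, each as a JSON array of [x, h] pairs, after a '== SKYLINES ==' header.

== SKYLINES ==
[[23,1],[24,0]]
[[23,1],[24,0]]
[[23,1],[24,0],[31,7],[36,0]]
[[23,1],[24,0],[31,7],[33,18],[35,7],[36,0]]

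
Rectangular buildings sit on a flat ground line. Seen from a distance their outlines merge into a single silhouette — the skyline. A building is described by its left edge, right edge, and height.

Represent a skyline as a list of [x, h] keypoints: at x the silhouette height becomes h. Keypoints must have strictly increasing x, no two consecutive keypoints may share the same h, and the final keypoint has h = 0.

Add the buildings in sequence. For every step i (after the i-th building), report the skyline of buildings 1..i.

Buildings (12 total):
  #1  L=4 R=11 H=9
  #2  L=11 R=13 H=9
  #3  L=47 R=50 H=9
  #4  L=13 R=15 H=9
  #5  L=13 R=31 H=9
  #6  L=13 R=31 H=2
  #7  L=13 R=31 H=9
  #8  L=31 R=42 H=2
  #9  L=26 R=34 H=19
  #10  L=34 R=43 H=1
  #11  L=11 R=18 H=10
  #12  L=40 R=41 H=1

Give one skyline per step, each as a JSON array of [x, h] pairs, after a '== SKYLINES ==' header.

== SKYLINES ==
[[4,9],[11,0]]
[[4,9],[13,0]]
[[4,9],[13,0],[47,9],[50,0]]
[[4,9],[15,0],[47,9],[50,0]]
[[4,9],[31,0],[47,9],[50,0]]
[[4,9],[31,0],[47,9],[50,0]]
[[4,9],[31,0],[47,9],[50,0]]
[[4,9],[31,2],[42,0],[47,9],[50,0]]
[[4,9],[26,19],[34,2],[42,0],[47,9],[50,0]]
[[4,9],[26,19],[34,2],[42,1],[43,0],[47,9],[50,0]]
[[4,9],[11,10],[18,9],[26,19],[34,2],[42,1],[43,0],[47,9],[50,0]]
[[4,9],[11,10],[18,9],[26,19],[34,2],[42,1],[43,0],[47,9],[50,0]]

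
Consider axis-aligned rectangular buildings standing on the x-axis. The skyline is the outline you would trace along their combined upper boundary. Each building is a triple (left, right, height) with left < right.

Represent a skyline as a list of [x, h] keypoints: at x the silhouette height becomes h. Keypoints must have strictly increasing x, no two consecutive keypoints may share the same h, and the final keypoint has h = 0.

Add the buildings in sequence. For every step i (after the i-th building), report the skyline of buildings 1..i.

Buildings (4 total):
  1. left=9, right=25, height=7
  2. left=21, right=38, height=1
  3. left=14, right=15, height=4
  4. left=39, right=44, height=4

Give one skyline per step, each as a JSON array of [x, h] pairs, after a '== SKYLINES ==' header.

== SKYLINES ==
[[9,7],[25,0]]
[[9,7],[25,1],[38,0]]
[[9,7],[25,1],[38,0]]
[[9,7],[25,1],[38,0],[39,4],[44,0]]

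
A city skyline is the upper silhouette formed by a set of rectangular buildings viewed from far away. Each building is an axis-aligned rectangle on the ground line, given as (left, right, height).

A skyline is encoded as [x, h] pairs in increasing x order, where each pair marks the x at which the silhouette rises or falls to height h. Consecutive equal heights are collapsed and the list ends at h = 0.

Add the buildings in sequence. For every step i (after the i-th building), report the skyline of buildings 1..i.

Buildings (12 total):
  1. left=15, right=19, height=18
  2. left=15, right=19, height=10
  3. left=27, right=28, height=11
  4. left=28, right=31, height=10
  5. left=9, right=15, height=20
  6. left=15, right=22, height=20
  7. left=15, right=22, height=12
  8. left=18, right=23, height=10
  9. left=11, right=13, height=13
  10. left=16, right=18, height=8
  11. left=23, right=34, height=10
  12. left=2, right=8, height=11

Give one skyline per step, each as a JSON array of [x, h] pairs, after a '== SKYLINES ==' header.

== SKYLINES ==
[[15,18],[19,0]]
[[15,18],[19,0]]
[[15,18],[19,0],[27,11],[28,0]]
[[15,18],[19,0],[27,11],[28,10],[31,0]]
[[9,20],[15,18],[19,0],[27,11],[28,10],[31,0]]
[[9,20],[22,0],[27,11],[28,10],[31,0]]
[[9,20],[22,0],[27,11],[28,10],[31,0]]
[[9,20],[22,10],[23,0],[27,11],[28,10],[31,0]]
[[9,20],[22,10],[23,0],[27,11],[28,10],[31,0]]
[[9,20],[22,10],[23,0],[27,11],[28,10],[31,0]]
[[9,20],[22,10],[27,11],[28,10],[34,0]]
[[2,11],[8,0],[9,20],[22,10],[27,11],[28,10],[34,0]]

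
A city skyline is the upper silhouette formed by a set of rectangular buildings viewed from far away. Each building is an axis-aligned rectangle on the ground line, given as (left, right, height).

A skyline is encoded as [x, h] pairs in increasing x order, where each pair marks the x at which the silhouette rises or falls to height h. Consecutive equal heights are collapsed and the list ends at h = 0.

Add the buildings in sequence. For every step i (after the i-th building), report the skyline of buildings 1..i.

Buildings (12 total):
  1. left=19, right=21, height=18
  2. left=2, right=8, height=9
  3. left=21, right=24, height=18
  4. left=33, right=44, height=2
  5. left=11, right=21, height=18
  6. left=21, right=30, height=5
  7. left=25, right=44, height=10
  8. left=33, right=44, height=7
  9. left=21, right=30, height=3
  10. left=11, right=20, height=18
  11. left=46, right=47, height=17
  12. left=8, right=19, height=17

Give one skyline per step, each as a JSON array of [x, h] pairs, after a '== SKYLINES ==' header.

== SKYLINES ==
[[19,18],[21,0]]
[[2,9],[8,0],[19,18],[21,0]]
[[2,9],[8,0],[19,18],[24,0]]
[[2,9],[8,0],[19,18],[24,0],[33,2],[44,0]]
[[2,9],[8,0],[11,18],[24,0],[33,2],[44,0]]
[[2,9],[8,0],[11,18],[24,5],[30,0],[33,2],[44,0]]
[[2,9],[8,0],[11,18],[24,5],[25,10],[44,0]]
[[2,9],[8,0],[11,18],[24,5],[25,10],[44,0]]
[[2,9],[8,0],[11,18],[24,5],[25,10],[44,0]]
[[2,9],[8,0],[11,18],[24,5],[25,10],[44,0]]
[[2,9],[8,0],[11,18],[24,5],[25,10],[44,0],[46,17],[47,0]]
[[2,9],[8,17],[11,18],[24,5],[25,10],[44,0],[46,17],[47,0]]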